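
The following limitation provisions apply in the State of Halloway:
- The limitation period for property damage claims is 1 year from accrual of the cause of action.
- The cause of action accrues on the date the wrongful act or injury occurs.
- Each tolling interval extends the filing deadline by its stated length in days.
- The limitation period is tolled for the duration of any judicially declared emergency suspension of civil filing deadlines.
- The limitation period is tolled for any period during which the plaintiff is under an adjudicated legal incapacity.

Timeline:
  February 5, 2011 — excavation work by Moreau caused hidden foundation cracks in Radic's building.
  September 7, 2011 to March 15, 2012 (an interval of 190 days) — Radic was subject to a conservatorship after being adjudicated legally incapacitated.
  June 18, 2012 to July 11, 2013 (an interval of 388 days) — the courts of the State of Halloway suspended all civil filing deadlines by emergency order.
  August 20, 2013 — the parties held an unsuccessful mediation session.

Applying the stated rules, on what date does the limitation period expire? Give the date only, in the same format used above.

September 5, 2013

The claim accrued on February 5, 2011, when the wrongful act occurred.
Adding the 1 year base period to February 5, 2011 gives a deadline of February 5, 2012, before any tolling.
The period was tolled for 190 days by the plaintiff's legal incapacity (September 7, 2011 to March 15, 2012), pushing the deadline to August 13, 2012.
The period was tolled for 388 days by the emergency suspension of filing deadlines (June 18, 2012 to July 11, 2013), pushing the deadline to September 5, 2013.
Nothing else in the chronology tolls or restarts the period.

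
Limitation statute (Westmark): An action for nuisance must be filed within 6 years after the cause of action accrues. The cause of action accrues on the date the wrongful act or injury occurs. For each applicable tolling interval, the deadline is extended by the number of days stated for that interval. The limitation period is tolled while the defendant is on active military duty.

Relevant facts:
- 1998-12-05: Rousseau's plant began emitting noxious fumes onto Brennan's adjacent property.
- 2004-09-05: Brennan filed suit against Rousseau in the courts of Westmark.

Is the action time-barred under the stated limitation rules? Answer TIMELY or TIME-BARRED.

TIMELY

The limitation period began to run on 1998-12-05.
Adding the 6 years base period to 1998-12-05 gives a deadline of 2004-12-05, before any tolling.
Brennan filed on 2004-09-05, before the 2004-12-05 deadline, so the action is timely.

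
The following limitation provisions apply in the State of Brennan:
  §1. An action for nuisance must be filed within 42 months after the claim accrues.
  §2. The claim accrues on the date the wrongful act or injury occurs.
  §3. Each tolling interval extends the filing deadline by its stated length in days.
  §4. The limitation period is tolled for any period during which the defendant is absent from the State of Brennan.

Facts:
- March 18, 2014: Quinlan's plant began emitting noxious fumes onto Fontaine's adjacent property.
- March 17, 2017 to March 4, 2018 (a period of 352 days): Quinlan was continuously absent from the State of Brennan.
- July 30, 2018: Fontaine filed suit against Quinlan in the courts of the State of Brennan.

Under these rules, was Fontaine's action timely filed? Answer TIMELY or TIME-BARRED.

The claim accrued on March 18, 2014, when the wrongful act occurred.
The untolled deadline — 42 months after March 18, 2014 — is September 18, 2017.
Because the defendant's absence from the jurisdiction ran from March 17, 2017 to March 4, 2018, the deadline is extended by 352 days to September 5, 2018.
Fontaine filed on July 30, 2018, before the September 5, 2018 deadline, so the action is timely.

TIMELY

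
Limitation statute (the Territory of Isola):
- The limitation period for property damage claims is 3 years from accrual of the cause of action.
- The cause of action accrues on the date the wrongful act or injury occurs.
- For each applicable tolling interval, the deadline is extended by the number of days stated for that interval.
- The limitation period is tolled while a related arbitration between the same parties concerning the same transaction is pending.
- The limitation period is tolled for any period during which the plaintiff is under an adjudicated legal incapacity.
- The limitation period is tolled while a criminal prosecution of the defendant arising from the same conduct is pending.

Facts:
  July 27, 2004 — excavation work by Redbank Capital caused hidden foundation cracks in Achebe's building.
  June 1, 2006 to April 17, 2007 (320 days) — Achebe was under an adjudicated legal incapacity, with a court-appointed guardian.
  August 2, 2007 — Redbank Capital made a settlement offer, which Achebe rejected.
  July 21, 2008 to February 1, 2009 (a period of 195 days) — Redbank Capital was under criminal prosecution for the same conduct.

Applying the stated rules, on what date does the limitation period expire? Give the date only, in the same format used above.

June 11, 2008

The limitation period began to run on July 27, 2004.
3 years from July 27, 2004 is July 27, 2007.
The plaintiff's legal incapacity from June 1, 2006 to April 17, 2007 tolled the period for 320 days, extending the deadline to June 11, 2008.
The pending criminal prosecution starting July 21, 2008 came too late — the period had run on June 11, 2008 — and so does not extend the deadline.
None of the other events listed affects the running of the period under the stated rules.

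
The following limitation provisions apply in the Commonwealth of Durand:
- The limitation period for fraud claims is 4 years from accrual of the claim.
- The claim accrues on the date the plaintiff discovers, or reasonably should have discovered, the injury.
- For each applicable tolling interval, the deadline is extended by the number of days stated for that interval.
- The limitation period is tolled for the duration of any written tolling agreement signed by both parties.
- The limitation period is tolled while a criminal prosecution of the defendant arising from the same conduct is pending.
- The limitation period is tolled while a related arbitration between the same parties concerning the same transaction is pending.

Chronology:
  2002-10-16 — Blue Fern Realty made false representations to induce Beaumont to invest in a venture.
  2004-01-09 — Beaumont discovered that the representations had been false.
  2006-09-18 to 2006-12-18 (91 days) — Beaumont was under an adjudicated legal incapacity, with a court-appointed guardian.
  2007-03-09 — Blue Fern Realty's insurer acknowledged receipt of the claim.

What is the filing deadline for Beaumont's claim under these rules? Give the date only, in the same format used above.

Accrual is tied to discovery, so the period began on 2004-01-09 rather than on 2002-10-16 when the act occurred.
The untolled deadline — 4 years after 2004-01-09 — is 2008-01-09.
No stated provision tolls the period for the plaintiff's incapacity, so the interval from 2006-09-18 to 2006-12-18 has no effect on the deadline.
None of the other events listed affects the running of the period under the stated rules.

2008-01-09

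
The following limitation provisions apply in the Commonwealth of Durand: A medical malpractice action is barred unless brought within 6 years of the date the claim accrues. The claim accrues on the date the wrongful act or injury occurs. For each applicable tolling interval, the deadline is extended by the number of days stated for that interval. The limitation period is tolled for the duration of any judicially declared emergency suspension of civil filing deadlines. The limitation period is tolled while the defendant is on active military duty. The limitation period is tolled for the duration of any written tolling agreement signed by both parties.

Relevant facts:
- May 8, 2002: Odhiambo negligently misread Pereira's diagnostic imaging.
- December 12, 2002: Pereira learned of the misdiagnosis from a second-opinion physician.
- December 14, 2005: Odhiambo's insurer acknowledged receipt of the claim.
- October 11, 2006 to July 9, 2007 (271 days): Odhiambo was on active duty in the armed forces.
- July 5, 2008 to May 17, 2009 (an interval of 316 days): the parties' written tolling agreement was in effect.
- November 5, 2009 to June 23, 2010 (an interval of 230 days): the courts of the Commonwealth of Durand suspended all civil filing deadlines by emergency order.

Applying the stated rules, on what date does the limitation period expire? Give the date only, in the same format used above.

The claim accrued on May 8, 2002, when the wrongful act occurred; under the stated occurrence rule the December 12, 2002 discovery does not delay accrual.
6 years from May 8, 2002 is May 8, 2008.
The period was tolled for 271 days by the defendant's active military service (October 11, 2006 to July 9, 2007), pushing the deadline to February 3, 2009.
The period was tolled for 316 days by the written tolling agreement (July 5, 2008 to May 17, 2009), pushing the deadline to December 16, 2009.
The period was tolled for 230 days by the emergency suspension of filing deadlines (November 5, 2009 to June 23, 2010), pushing the deadline to August 3, 2010.
The other events in the timeline have no effect on the limitation period under the stated rules.

August 3, 2010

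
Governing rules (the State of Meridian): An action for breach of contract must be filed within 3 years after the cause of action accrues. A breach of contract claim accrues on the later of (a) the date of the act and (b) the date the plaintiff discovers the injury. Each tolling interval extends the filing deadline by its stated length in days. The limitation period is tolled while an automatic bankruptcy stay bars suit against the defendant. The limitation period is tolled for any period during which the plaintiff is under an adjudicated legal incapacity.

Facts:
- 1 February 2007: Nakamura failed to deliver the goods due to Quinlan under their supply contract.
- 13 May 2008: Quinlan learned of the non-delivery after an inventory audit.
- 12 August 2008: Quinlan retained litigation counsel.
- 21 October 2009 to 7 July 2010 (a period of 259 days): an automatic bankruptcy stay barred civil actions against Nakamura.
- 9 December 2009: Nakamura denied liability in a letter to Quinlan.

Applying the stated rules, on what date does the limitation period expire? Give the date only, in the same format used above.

Because discovery on 13 May 2008 post-dates the 1 February 2007 act, accrual under the later-of rule falls on 13 May 2008.
Adding the 3 years base period to 13 May 2008 gives a deadline of 13 May 2011, before any tolling.
The period was tolled for 259 days by the automatic bankruptcy stay (21 October 2009 to 7 July 2010), pushing the deadline to 27 January 2012.
Nothing else in the chronology tolls or restarts the period.

27 January 2012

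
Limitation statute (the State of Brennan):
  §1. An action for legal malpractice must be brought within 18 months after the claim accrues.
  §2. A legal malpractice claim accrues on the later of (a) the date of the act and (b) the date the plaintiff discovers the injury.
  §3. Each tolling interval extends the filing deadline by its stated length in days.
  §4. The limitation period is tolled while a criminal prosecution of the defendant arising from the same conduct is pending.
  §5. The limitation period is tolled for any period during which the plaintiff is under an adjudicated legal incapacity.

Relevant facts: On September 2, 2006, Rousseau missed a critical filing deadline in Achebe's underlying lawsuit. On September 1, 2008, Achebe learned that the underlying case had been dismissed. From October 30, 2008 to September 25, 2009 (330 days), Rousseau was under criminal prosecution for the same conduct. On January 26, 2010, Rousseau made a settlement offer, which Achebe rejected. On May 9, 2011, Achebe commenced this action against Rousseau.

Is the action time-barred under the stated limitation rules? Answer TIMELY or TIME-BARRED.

TIME-BARRED

Taking the later of the act (September 2, 2006) and discovery (September 1, 2008), the claim accrued on September 1, 2008.
The untolled deadline — 18 months after September 1, 2008 — is March 1, 2010.
The period was tolled for 330 days by the pending criminal prosecution (October 30, 2008 to September 25, 2009), pushing the deadline to January 25, 2011.
The other events in the timeline have no effect on the limitation period under the stated rules.
Achebe filed on May 9, 2011, after the January 25, 2011 deadline, so the action is time-barred.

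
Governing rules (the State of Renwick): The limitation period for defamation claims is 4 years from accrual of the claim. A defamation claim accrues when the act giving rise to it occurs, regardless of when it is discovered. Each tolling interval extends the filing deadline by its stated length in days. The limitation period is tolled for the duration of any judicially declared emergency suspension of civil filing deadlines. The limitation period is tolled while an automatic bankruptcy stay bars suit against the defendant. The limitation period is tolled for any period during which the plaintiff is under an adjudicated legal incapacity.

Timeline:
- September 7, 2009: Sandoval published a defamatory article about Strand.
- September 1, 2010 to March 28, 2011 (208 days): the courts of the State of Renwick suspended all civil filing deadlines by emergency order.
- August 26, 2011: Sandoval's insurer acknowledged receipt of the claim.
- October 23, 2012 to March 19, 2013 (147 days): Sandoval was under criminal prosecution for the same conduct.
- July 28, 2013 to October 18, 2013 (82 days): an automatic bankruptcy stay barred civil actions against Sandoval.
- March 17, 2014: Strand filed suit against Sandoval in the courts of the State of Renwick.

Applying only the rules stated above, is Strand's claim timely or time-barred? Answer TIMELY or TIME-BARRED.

TIMELY

The limitation period began to run on September 7, 2009.
4 years from September 7, 2009 is September 7, 2013.
Because the emergency suspension of filing deadlines ran from September 1, 2010 to March 28, 2011, the deadline is extended by 208 days to April 3, 2014.
The automatic bankruptcy stay from July 28, 2013 to October 18, 2013 tolled the period for 82 days, extending the deadline to June 24, 2014.
No stated provision tolls the period for a criminal prosecution, so the interval from October 23, 2012 to March 19, 2013 has no effect on the deadline.
Nothing else in the chronology tolls or restarts the period.
The March 17, 2014 filing precedes the June 24, 2014 deadline; the claim is timely.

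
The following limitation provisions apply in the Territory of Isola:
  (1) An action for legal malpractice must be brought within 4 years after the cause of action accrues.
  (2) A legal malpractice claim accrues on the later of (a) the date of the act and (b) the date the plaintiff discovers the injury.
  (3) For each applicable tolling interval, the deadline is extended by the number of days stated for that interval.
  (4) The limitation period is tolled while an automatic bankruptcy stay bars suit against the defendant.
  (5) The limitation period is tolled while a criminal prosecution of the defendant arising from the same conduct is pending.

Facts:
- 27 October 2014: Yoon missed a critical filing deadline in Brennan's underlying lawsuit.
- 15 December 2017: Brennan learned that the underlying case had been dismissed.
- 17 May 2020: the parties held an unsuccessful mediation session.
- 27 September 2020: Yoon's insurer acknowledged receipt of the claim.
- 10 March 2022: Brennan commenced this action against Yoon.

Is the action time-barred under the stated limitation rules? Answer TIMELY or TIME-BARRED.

TIME-BARRED

Taking the later of the act (27 October 2014) and discovery (15 December 2017), the claim accrued on 15 December 2017.
The untolled deadline — 4 years after 15 December 2017 — is 15 December 2021.
The other events in the timeline have no effect on the limitation period under the stated rules.
The 10 March 2022 filing falls after the 15 December 2021 deadline; the claim is time-barred.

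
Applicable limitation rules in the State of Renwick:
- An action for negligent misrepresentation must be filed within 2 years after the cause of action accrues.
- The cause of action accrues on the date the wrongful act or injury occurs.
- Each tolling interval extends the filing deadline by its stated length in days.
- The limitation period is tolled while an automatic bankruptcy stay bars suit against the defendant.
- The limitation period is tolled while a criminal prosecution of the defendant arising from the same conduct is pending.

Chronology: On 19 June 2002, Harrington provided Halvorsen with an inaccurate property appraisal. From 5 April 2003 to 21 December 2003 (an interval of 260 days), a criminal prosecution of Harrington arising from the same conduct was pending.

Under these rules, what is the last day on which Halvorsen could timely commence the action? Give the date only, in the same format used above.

The cause of action accrued on 19 June 2002, the date of the act.
2 years from 19 June 2002 is 19 June 2004.
The pending criminal prosecution from 5 April 2003 to 21 December 2003 tolled the period for 260 days, extending the deadline to 6 March 2005.

6 March 2005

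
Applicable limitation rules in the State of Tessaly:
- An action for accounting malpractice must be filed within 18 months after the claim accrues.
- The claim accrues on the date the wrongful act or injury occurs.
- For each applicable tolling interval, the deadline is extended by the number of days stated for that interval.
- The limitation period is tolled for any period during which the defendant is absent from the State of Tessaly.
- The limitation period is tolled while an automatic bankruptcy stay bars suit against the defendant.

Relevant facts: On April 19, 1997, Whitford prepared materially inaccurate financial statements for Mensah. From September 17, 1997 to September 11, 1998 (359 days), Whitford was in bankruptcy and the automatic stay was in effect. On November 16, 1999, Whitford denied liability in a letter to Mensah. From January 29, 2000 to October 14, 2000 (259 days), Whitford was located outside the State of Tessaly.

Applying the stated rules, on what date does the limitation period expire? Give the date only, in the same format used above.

October 13, 1999

The claim accrued on April 19, 1997, when the wrongful act occurred.
The untolled deadline — 18 months after April 19, 1997 — is October 19, 1998.
Because the automatic bankruptcy stay ran from September 17, 1997 to September 11, 1998, the deadline is extended by 359 days to October 13, 1999.
The defendant's absence from the jurisdiction from January 29, 2000 to October 14, 2000 began after the period had already run on October 13, 1999, so it has no tolling effect.
The other events in the timeline have no effect on the limitation period under the stated rules.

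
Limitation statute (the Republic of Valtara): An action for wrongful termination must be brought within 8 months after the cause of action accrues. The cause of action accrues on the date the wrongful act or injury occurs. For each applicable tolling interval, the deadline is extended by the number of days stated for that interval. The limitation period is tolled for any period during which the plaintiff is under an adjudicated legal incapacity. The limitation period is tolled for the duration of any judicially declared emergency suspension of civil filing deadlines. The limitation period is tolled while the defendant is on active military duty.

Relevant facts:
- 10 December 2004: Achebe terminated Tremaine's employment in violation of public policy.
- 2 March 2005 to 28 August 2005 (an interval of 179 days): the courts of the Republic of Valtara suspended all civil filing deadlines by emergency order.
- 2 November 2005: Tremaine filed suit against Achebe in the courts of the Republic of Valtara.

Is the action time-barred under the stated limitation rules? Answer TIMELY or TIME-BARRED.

TIMELY

The limitation period began to run on 10 December 2004.
8 months from 10 December 2004 is 10 August 2005.
Because the emergency suspension of filing deadlines ran from 2 March 2005 to 28 August 2005, the deadline is extended by 179 days to 5 February 2006.
Filing on 2 November 2005 beat the 5 February 2006 deadline — the action is timely.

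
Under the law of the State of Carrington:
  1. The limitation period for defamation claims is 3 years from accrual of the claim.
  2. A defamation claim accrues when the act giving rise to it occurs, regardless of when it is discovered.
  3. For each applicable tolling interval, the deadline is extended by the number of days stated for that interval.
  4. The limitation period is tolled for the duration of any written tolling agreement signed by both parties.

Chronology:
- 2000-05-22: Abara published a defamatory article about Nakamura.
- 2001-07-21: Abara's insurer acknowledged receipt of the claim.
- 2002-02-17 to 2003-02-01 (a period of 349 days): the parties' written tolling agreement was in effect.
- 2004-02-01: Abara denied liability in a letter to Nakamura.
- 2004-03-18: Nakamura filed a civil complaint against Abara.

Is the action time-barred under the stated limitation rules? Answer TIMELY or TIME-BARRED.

The limitation period began to run on 2000-05-22.
The untolled deadline — 3 years after 2000-05-22 — is 2003-05-22.
The written tolling agreement from 2002-02-17 to 2003-02-01 tolled the period for 349 days, extending the deadline to 2004-05-05.
The other events in the timeline have no effect on the limitation period under the stated rules.
The 2004-03-18 filing precedes the 2004-05-05 deadline; the claim is timely.

TIMELY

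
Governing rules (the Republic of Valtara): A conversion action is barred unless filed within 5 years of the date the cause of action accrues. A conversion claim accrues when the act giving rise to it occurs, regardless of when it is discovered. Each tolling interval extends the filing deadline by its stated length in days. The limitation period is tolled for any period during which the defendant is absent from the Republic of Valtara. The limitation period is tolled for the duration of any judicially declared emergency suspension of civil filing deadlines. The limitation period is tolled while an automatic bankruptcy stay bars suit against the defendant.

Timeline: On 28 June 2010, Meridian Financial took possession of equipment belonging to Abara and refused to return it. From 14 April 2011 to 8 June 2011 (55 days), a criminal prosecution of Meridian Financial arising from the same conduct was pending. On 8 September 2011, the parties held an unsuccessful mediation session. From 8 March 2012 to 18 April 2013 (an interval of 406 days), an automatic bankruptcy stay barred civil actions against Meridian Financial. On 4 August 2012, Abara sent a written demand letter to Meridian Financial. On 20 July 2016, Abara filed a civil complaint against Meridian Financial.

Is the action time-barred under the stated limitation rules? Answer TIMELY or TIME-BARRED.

TIMELY

The claim accrued on 28 June 2010, when the wrongful act occurred.
5 years from 28 June 2010 is 28 June 2015.
Because the automatic bankruptcy stay ran from 8 March 2012 to 18 April 2013, the deadline is extended by 406 days to 7 August 2016.
No stated provision tolls the period for a criminal prosecution, so the interval from 14 April 2011 to 8 June 2011 has no effect on the deadline.
None of the other events listed affects the running of the period under the stated rules.
Abara filed on 20 July 2016, before the 7 August 2016 deadline, so the action is timely.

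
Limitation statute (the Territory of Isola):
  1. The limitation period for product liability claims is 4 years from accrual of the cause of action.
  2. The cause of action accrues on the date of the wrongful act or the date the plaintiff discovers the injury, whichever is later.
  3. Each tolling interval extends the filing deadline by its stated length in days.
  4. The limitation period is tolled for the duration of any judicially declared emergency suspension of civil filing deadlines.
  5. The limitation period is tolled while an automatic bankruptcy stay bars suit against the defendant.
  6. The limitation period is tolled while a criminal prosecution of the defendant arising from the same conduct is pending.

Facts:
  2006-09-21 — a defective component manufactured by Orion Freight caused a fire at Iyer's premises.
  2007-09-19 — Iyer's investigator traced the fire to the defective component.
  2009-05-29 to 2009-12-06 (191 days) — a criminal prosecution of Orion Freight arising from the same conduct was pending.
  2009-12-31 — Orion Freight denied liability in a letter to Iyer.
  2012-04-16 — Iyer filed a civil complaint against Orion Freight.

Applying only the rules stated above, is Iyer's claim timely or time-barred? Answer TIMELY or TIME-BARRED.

Taking the later of the act (2006-09-21) and discovery (2007-09-19), the claim accrued on 2007-09-19.
The untolled deadline — 4 years after 2007-09-19 — is 2011-09-19.
The pending criminal prosecution from 2009-05-29 to 2009-12-06 tolled the period for 191 days, extending the deadline to 2012-03-28.
The other events in the timeline have no effect on the limitation period under the stated rules.
Filing on 2012-04-16 missed the 2012-03-28 deadline — the action is time-barred.

TIME-BARRED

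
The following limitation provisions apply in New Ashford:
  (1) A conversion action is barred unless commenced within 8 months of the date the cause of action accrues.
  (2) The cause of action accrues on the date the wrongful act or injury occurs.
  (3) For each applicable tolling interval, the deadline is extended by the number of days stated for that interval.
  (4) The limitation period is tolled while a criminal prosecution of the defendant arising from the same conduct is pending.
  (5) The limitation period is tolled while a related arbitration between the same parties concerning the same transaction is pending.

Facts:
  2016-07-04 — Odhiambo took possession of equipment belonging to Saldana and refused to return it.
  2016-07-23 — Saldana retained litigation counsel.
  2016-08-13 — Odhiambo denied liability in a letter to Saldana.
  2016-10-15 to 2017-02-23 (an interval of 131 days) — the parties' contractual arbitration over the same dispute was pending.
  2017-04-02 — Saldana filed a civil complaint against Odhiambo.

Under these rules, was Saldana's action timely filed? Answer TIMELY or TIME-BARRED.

TIMELY

The limitation period began to run on 2016-07-04.
8 months from 2016-07-04 is 2017-03-04.
The pending related arbitration from 2016-10-15 to 2017-02-23 tolled the period for 131 days, extending the deadline to 2017-07-13.
The other events in the timeline have no effect on the limitation period under the stated rules.
The 2017-04-02 filing precedes the 2017-07-13 deadline; the claim is timely.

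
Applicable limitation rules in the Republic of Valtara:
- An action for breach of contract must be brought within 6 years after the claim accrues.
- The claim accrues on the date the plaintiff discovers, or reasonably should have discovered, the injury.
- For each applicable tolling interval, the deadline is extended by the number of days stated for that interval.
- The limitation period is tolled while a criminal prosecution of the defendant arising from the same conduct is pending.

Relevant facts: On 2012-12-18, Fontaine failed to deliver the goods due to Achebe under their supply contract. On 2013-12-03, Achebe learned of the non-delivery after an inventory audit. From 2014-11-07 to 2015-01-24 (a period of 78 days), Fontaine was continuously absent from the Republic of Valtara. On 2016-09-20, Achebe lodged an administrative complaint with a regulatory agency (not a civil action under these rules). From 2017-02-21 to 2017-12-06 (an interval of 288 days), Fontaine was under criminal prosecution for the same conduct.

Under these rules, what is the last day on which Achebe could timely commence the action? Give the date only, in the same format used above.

2020-09-16

Under the discovery rule, the claim accrued on 2013-12-03, when Achebe discovered the injury — not on the 2012-12-18 date of the underlying act.
Adding the 6 years base period to 2013-12-03 gives a deadline of 2019-12-03, before any tolling.
Because the pending criminal prosecution ran from 2017-02-21 to 2017-12-06, the deadline is extended by 288 days to 2020-09-16.
The defendant's absence from the jurisdiction from 2014-11-07 to 2015-01-24 does not toll the period, because no stated rule makes the defendant's absence a tolling event.
Nothing else in the chronology tolls or restarts the period.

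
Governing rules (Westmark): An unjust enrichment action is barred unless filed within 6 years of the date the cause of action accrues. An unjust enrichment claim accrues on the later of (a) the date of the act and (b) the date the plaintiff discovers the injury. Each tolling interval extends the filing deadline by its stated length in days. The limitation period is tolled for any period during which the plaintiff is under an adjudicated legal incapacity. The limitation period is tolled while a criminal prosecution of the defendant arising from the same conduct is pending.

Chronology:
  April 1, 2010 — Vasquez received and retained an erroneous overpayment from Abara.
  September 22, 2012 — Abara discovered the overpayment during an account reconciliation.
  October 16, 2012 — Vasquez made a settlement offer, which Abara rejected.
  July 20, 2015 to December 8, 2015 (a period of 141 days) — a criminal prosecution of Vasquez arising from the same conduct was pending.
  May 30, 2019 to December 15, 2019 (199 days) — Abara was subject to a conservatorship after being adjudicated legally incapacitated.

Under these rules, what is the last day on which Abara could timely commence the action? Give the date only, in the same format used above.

February 10, 2019

The claim accrued on September 22, 2012 — the later of the April 1, 2010 act and the September 22, 2012 discovery.
The untolled deadline — 6 years after September 22, 2012 — is September 22, 2018.
Because the pending criminal prosecution ran from July 20, 2015 to December 8, 2015, the deadline is extended by 141 days to February 10, 2019.
The plaintiff's legal incapacity from May 30, 2019 to December 15, 2019 began after the period had already run on February 10, 2019, so it has no tolling effect.
The other events in the timeline have no effect on the limitation period under the stated rules.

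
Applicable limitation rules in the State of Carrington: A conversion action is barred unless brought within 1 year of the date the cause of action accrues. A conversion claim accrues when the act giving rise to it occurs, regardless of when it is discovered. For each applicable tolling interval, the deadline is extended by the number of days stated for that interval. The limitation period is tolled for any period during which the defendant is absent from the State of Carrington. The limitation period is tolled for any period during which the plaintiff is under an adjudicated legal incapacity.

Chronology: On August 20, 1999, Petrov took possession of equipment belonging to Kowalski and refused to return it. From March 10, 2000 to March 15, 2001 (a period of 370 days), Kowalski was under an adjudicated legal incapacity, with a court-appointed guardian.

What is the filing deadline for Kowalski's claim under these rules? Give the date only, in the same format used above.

August 25, 2001

The claim accrued on August 20, 1999, when the wrongful act occurred.
The untolled deadline — 1 year after August 20, 1999 — is August 20, 2000.
The period was tolled for 370 days by the plaintiff's legal incapacity (March 10, 2000 to March 15, 2001), pushing the deadline to August 25, 2001.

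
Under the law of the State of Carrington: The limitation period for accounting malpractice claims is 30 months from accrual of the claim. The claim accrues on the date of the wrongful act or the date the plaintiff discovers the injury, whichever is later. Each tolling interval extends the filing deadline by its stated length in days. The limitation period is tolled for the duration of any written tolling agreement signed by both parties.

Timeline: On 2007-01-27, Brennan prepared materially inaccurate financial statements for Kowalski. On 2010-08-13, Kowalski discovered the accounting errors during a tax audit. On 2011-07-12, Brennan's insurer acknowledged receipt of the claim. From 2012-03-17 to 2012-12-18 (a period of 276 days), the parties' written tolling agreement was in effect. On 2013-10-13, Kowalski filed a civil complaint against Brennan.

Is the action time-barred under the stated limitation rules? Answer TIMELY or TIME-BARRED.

TIMELY

Because discovery on 2010-08-13 post-dates the 2007-01-27 act, accrual under the later-of rule falls on 2010-08-13.
The untolled deadline — 30 months after 2010-08-13 — is 2013-02-13.
The written tolling agreement from 2012-03-17 to 2012-12-18 tolled the period for 276 days, extending the deadline to 2013-11-16.
Nothing else in the chronology tolls or restarts the period.
Kowalski filed on 2013-10-13, before the 2013-11-16 deadline, so the action is timely.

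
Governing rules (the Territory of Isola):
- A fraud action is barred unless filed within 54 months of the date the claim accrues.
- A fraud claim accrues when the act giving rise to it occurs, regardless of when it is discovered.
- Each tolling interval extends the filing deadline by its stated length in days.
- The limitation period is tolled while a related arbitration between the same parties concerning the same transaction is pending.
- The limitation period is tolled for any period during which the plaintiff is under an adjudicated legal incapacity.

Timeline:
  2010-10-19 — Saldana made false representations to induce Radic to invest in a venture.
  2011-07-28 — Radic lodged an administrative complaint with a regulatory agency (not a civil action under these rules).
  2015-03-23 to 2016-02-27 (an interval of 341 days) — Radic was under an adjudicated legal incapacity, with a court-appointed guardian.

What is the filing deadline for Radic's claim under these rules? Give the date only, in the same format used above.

2016-03-25

The limitation period began to run on 2010-10-19.
The untolled deadline — 54 months after 2010-10-19 — is 2015-04-19.
The plaintiff's legal incapacity from 2015-03-23 to 2016-02-27 tolled the period for 341 days, extending the deadline to 2016-03-25.
The other events in the timeline have no effect on the limitation period under the stated rules.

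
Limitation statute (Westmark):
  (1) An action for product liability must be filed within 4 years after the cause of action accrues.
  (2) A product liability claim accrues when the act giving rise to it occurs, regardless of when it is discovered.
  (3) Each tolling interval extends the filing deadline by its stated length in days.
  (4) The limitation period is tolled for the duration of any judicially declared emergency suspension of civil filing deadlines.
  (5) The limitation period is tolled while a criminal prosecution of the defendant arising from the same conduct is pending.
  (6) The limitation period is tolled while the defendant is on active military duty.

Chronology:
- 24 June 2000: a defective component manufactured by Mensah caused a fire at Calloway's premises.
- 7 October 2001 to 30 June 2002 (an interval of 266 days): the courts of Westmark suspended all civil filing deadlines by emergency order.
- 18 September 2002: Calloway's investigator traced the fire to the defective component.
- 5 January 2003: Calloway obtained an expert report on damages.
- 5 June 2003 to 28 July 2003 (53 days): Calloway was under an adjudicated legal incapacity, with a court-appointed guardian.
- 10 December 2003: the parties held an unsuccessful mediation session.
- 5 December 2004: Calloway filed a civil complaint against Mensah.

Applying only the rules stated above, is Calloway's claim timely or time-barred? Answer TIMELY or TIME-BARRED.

TIMELY

Accrual is governed by the date of the act, so the period began to run on 24 June 2000; the later discovery on 18 September 2002 is irrelevant under the stated rule.
Adding the 4 years base period to 24 June 2000 gives a deadline of 24 June 2004, before any tolling.
The period was tolled for 266 days by the emergency suspension of filing deadlines (7 October 2001 to 30 June 2002), pushing the deadline to 17 March 2005.
No stated provision tolls the period for the plaintiff's incapacity, so the interval from 5 June 2003 to 28 July 2003 has no effect on the deadline.
The other events in the timeline have no effect on the limitation period under the stated rules.
Calloway filed on 5 December 2004, before the 17 March 2005 deadline, so the action is timely.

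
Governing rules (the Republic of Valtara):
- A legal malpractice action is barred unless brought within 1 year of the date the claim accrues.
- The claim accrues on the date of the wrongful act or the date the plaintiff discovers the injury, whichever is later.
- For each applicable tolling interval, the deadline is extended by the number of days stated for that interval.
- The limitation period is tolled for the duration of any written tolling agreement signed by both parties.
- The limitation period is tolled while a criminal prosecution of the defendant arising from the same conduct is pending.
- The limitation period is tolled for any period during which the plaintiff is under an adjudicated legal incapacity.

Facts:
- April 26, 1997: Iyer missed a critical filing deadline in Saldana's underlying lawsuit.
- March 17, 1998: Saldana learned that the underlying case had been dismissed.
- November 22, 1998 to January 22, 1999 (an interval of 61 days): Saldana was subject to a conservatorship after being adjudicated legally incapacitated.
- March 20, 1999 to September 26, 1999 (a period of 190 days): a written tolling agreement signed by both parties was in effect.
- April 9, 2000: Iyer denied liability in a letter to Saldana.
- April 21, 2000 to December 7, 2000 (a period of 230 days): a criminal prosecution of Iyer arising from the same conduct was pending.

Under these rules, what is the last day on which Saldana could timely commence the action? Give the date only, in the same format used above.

November 23, 1999

Because discovery on March 17, 1998 post-dates the April 26, 1997 act, accrual under the later-of rule falls on March 17, 1998.
Adding the 1 year base period to March 17, 1998 gives a deadline of March 17, 1999, before any tolling.
The period was tolled for 61 days by the plaintiff's legal incapacity (November 22, 1998 to January 22, 1999), pushing the deadline to May 17, 1999.
The period was tolled for 190 days by the written tolling agreement (March 20, 1999 to September 26, 1999), pushing the deadline to November 23, 1999.
The pending criminal prosecution from April 21, 2000 to December 7, 2000 began after the period had already run on November 23, 1999, so it has no tolling effect.
None of the other events listed affects the running of the period under the stated rules.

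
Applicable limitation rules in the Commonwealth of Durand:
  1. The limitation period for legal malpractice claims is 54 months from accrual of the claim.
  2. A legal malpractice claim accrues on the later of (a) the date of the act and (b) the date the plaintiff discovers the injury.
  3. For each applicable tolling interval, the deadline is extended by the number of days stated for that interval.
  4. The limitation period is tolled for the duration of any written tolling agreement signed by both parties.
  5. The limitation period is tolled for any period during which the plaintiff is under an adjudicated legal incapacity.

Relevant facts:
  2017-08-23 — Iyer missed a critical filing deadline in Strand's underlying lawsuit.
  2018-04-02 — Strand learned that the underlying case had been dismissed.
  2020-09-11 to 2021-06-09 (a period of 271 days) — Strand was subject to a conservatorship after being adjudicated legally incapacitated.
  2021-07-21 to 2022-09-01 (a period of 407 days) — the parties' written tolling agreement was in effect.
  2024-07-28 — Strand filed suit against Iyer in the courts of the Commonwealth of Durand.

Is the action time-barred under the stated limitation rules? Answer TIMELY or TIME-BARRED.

Taking the later of the act (2017-08-23) and discovery (2018-04-02), the claim accrued on 2018-04-02.
54 months from 2018-04-02 is 2022-10-02.
The plaintiff's legal incapacity from 2020-09-11 to 2021-06-09 tolled the period for 271 days, extending the deadline to 2023-06-30.
The period was tolled for 407 days by the written tolling agreement (2021-07-21 to 2022-09-01), pushing the deadline to 2024-08-10.
Strand filed on 2024-07-28, before the 2024-08-10 deadline, so the action is timely.

TIMELY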